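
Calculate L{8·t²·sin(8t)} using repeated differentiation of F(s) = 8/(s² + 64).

F(s) = 8/(s² + 64). F'(s) = -16s/(s² + 64)². F''(s) = -16(64 - 3s²)/(s² + 64)³ = (48s² - 1024)/(s² + 64)³. So L{t²·sin(8t)} = (-1)² F''(s) = (48s² - 1024)/(s² + 64)³. Then L{8·t²·sin(8t)} = 8·(48s² - 1024)/(s² + 64)³ = (384s² - 8192)/(s² + 64)³

Final answer: (384s² - 8192)/(s² + 64)³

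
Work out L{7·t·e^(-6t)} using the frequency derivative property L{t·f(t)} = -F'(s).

L{e^(-6t)} = 1/(s+6). By frequency derivative: L{t·e^(-6t)} = -d/ds[1/(s+6)] = -(-1)/(s+6)² = 1/(s+6)². Then L{7·t·e^(-6t)} = 7·1/(s+6)² = 7/(s+6)²

Final answer: 7/(s+6)²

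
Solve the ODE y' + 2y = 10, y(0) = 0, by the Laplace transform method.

sY + 2Y = 10/s. Y = 10/(s(s+2)). Partial fractions: Y = 5/s - 5/(s+2)

Final answer: y(t) = 5(1 - e^(-2t))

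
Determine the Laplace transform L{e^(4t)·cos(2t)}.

L{e^(at)·cos(ωt)} = (s-a)/((s-a)² + ω²), so L{e^(4t)·cos(2t)} = (s-4)/((s-4)² + 4)

Final answer: (s-4)/((s-4)² + 4)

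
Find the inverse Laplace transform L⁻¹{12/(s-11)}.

L⁻¹{1/(s-a)} = e^(at), so L⁻¹{1/(s-11)} = e^(11t), and L⁻¹{12/(s-11)} = 12·e^(11t)

Final answer: 12·e^(11t)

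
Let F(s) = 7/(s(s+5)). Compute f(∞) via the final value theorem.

f(∞) = lim_{s→0} s·7/(s(s+5)) = lim_{s→0} 7/(s+5) = 7/5 = 7/5

Final answer: 7/5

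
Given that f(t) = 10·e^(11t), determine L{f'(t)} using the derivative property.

f(0) = 10, F(s) = 10/(s-11). L{f'(t)} = s·F(s) - f(0) = 10s/(s-11) - 10 = (10s - 10(s-11))/(s-11) = 110/(s-11)

Final answer: 110/(s-11)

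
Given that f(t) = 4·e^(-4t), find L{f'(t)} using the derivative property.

f(0) = 4, F(s) = 4/(s+4). L{f'(t)} = s·F(s) - f(0) = 4s/(s+4) - 4 = (4s - 4(s+4))/(s+4) = -16/(s+4)

Final answer: -16/(s+4)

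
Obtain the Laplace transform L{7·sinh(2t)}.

L{sinh(ωt)} = ω/(s² - ω²), so L{sinh(2t)} = 2/(s² - 4). Then L{7·sinh(2t)} = 7·2/(s² - 4) = 14/(s² - 4)

Final answer: 14/(s² - 4)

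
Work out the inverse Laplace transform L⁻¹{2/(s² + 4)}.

L⁻¹{2/(s² + 4)} = sin(2t)

Final answer: sin(2t)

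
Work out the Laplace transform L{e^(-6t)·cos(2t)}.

L{e^(at)·cos(ωt)} = (s-a)/((s-a)² + ω²), so L{e^(-6t)·cos(2t)} = (s+6)/((s+6)² + 4)

Final answer: (s+6)/((s+6)² + 4)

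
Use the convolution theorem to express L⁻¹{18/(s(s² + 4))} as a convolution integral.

18/(s(s² + 4)) = (1/s)·(18/(s² + 4)) = L{1}·L{9·sin(2t)}. So f(t) = 1*(9·sin(2t)) = ∫₀ᵗ 9·sin(2τ) dτ

Final answer: ∫₀ᵗ 9·sin(2τ) dτ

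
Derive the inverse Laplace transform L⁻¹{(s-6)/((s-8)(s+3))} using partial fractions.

Using partial fractions, f(t) = (2e^(8t) + 9e^(-3t))/11

Final answer: (2e^(8t) + 9e^(-3t))/11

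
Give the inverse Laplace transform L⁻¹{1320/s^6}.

L⁻¹{n!/s^(n+1)} = t^n with n=5. So L⁻¹{120/s^6} = t^5, and L⁻¹{1320/s^6} = (1320/120)·t^5 = 11·t^5

Final answer: 11·t^5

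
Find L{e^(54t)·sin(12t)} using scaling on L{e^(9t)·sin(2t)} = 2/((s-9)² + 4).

Scaling with a=6: L{e^(54t)·sin(12t)} = (1/6) · 2/((s/6-9)² + 4). Simplifying: 12/((s-54)² + 144)

Final answer: 12/((s-54)² + 144)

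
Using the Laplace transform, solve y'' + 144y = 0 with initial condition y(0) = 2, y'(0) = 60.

L{y''} + 144L{y} = 0. s²Y - 2s - 60 + 144Y = 0. Y(s² + 144) = 2s + 60. Y = (2s + 60)/(s² + 144). Inverting: y(t) = 2cos(12t) + 5sin(12t)

Final answer: y(t) = 2cos(12t) + 5sin(12t)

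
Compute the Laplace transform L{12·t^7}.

L{t^n} = n!/s^(n+1), so L{t^7} = 5040/s^8. Then L{12·t^7} = 12·5040/s^8 = 60480/s^8

Final answer: 60480/s^8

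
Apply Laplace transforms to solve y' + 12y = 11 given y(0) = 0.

sY + 12Y = 11/s. Y = 11/(s(s+12)). Partial fractions: Y = 11/12/s - 11/12/(s+12)

Final answer: y(t) = 11/12(1 - e^(-12t))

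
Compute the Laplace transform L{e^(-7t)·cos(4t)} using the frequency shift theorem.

Frequency shift: L{e^(at)f(t)} = F(s-a). L{e^(-7t)·cos(4t)} = (s+7)/((s+7)² + 16)

Final answer: (s+7)/((s+7)² + 16)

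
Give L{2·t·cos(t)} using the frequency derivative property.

L{cos(t)} = s/(s² + 1). Derivative: d/ds[s/(s² + 1)] = [(s² + 1) - s·2s]/(s² + 1)² = (1 - s²)/(s² + 1)². So L{t·cos(t)} = -F'(s) = (s² - 1)/(s² + 1)². Then L{2·t·cos(t)} = 2·(s² - 1)/(s² + 1)²

Final answer: 2·(s² - 1)/(s² + 1)²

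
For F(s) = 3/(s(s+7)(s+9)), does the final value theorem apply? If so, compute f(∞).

Poles of sF(s) = 3/((s+7)(s+9)) are at s = -7 and s = -9, both in the left half-plane. Theorem applies. f(∞) = lim_{s→0} sF(s) = 3/(7·9) = 1/21

Final answer: 1/21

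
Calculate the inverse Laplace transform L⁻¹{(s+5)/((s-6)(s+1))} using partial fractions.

Using partial fractions, f(t) = (11e^(6t) - 4e^(-t))/7

Final answer: (11e^(6t) - 4e^(-t))/7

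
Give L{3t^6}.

L{t^n} = n!/s^(n+1). So L{3t^6} = 3·6!/s^7 = 2160/s^7

Final answer: 2160/s^7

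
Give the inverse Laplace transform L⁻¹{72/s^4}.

L⁻¹{n!/s^(n+1)} = t^n with n=3. So L⁻¹{6/s^4} = t^3, and L⁻¹{72/s^4} = (72/6)·t^3 = 12·t^3

Final answer: 12·t^3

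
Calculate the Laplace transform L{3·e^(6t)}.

L{e^(at)} = 1/(s-a), so L{e^(6t)} = 1/(s-6). Then L{3·e^(6t)} = 3/(s-6)

Final answer: 3/(s-6)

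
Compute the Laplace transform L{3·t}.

L{t^n} = n!/s^(n+1), so L{t} = 1/s^2. Then L{3·t} = 3·1/s^2 = 3/s^2

Final answer: 3/s^2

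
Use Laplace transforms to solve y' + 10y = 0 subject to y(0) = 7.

L{y'} + 10L{y} = 0. sY - 7 + 10Y = 0. Y(s+10) = 7. Y = 7/(s+10)

Final answer: y(t) = 7e^(-10t)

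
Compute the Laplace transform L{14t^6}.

L{14t^6} = 14 · L{t^6} = 14 · 720/s^7 = 10080/s^7

Final answer: 10080/s^7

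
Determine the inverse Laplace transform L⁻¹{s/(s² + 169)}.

L⁻¹{s/(s² + 169)} = cos(13t)

Final answer: cos(13t)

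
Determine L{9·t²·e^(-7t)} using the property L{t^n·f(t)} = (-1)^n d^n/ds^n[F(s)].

L{e^(-7t)} = 1/(s+7). d/ds[1/(s+7)] = -1/(s+7)². d²/ds²[1/(s+7)] = 2/(s+7)³. So L{t²·e^(-7t)} = (-1)² · 2/(s+7)³ = 2/(s+7)³. Then L{9·t²·e^(-7t)} = 9·2/(s+7)³ = 18/(s+7)³

Final answer: 18/(s+7)³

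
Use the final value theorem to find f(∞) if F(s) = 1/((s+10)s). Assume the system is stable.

f(∞) = lim_{s→0} sF(s) = lim_{s→0} 1/(s+10) = 1/10

Final answer: 1/10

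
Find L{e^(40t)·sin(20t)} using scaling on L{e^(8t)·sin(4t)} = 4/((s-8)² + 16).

Scaling with a=5: L{e^(40t)·sin(20t)} = (1/5) · 4/((s/5-8)² + 16). Simplifying: 20/((s-40)² + 400)

Final answer: 20/((s-40)² + 400)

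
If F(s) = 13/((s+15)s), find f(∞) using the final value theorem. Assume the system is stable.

f(∞) = lim_{s→0} sF(s) = lim_{s→0} 13/(s+15) = 13/15

Final answer: 13/15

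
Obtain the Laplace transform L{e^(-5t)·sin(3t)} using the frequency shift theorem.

Frequency shift: L{e^(at)f(t)} = F(s-a). L{e^(-5t)·sin(3t)} = 3/((s+5)² + 9)

Final answer: 3/((s+5)² + 9)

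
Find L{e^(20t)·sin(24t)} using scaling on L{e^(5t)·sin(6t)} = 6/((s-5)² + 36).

Scaling with a=4: L{e^(20t)·sin(24t)} = (1/4) · 6/((s/4-5)² + 36). Simplifying: 24/((s-20)² + 576)

Final answer: 24/((s-20)² + 576)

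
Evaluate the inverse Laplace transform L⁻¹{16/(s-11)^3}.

L⁻¹{n!/(s-a)^(n+1)} = t^n·e^(at) with n=2, a=11. So L⁻¹{2/(s-11)^3} = t^2·e^(11t), and L⁻¹{16/(s-11)^3} = (16/2)·t^2·e^(11t) = 8·t^2·e^(11t)

Final answer: 8·t^2·e^(11t)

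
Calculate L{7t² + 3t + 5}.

L{7t² + 3t + 5} = 7·2/s³ + 3/s² + 5/s = 14/s³ + 3/s² + 5/s

Final answer: 14/s³ + 3/s² + 5/s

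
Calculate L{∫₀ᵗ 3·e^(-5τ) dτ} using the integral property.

L{∫₀ᵗ f(τ)dτ} = F(s)/s with F(s) = 3/(s+5), so L{∫₀ᵗ 3·e^(-5τ) dτ} = 3/(s(s+5))

Final answer: 3/(s(s+5))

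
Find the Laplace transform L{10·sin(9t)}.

L{sin(ωt)} = ω/(s² + ω²), so L{sin(9t)} = 9/(s² + 81). Then L{10·sin(9t)} = 10·9/(s² + 81) = 90/(s² + 81)

Final answer: 90/(s² + 81)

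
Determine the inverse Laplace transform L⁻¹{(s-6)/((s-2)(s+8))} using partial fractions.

Using partial fractions, f(t) = (-4e^(2t) + 14e^(-8t))/10

Final answer: (-4e^(2t) + 14e^(-8t))/10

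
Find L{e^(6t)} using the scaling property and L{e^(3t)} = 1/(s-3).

Using L{f(at)} = (1/a)F(s/a) with a=2 and f(t) = e^(3t): L{e^(6t)} = (1/2) · 1/((s/2)-3) = (1/2) · 2/(s-6) = 1/(s-6)

Final answer: 1/(s-6)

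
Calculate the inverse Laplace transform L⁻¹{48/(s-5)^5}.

L⁻¹{n!/(s-a)^(n+1)} = t^n·e^(at) with n=4, a=5. So L⁻¹{24/(s-5)^5} = t^4·e^(5t), and L⁻¹{48/(s-5)^5} = (48/24)·t^4·e^(5t) = 2·t^4·e^(5t)

Final answer: 2·t^4·e^(5t)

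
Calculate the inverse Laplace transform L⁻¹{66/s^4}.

L⁻¹{n!/s^(n+1)} = t^n with n=3. So L⁻¹{6/s^4} = t^3, and L⁻¹{66/s^4} = (66/6)·t^3 = 11·t^3

Final answer: 11·t^3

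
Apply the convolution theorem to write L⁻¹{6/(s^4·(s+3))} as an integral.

6/(s^4·(s+3)) = (6/s^4)·(1/(s+3)) = L{t^3}·L{e^(-3t)}. So f(t) = t^3*e^(-3t) = ∫₀ᵗ τ^3·e^(-3(t-τ)) dτ

Final answer: ∫₀ᵗ τ^3·e^(-3(t-τ)) dτ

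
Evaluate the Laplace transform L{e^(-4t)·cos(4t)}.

L{e^(at)·cos(ωt)} = (s-a)/((s-a)² + ω²), so L{e^(-4t)·cos(4t)} = (s+4)/((s+4)² + 16)

Final answer: (s+4)/((s+4)² + 16)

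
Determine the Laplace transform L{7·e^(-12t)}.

L{e^(at)} = 1/(s-a), so L{e^(-12t)} = 1/(s+12). Then L{7·e^(-12t)} = 7/(s+12)

Final answer: 7/(s+12)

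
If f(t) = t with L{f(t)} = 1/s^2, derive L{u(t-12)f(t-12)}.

Time shift theorem: L{u(t-a)f(t-a)} = e^(-as)F(s). Here a=12, F(s) = 1/s^2, so L{u(t-12)f(t-12)} = e^(-12s)·1/s^2

Final answer: e^(-12s)·1/s^2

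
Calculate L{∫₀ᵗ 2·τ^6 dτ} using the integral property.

L{∫₀ᵗ f(τ)dτ} = F(s)/s with f(t) = 2t^6. F(s) = 1440/s^7, so L{∫₀ᵗ 2·τ^6 dτ} = (1440/s^7)/s = 1440/s^8. (Check: ∫₀ᵗ 2·τ^6 dτ = 2t^7/7.)

Final answer: 1440/s^8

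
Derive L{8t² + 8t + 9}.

L{8t² + 8t + 9} = 8·2/s³ + 8/s² + 9/s = 16/s³ + 8/s² + 9/s

Final answer: 16/s³ + 8/s² + 9/s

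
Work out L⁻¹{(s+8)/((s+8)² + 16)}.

Using frequency shift: L⁻¹{(s-a)/((s-a)² + b²)} = e^(at)cos(bt). Here a=-8, b=4

Final answer: e^(-8t)·cos(4t)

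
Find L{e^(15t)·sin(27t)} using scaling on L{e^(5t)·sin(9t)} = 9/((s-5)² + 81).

Scaling with a=3: L{e^(15t)·sin(27t)} = (1/3) · 9/((s/3-5)² + 81). Simplifying: 27/((s-15)² + 729)

Final answer: 27/((s-15)² + 729)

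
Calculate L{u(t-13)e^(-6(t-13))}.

u(t-a)f(t-a) with f(t)=e^(-6t). L{e^(-6t)} = 1/(s+6). By time shift: e^(-13s)/(s+6)

Final answer: e^(-13s)/(s+6)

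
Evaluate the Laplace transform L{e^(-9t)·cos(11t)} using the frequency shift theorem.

Frequency shift: L{e^(at)f(t)} = F(s-a). L{e^(-9t)·cos(11t)} = (s+9)/((s+9)² + 121)

Final answer: (s+9)/((s+9)² + 121)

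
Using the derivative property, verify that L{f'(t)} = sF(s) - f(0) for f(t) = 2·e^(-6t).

f'(t) = -12e^(-6t). Direct: L{f'(t)} = -12/(s+6). Property: s·2/(s+6) - 2 = (2s - 2(s+6))/(s+6) = -12/(s+6). ✓

Final answer: -12/(s+6)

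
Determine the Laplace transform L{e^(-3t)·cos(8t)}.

L{e^(at)·cos(ωt)} = (s-a)/((s-a)² + ω²), so L{e^(-3t)·cos(8t)} = (s+3)/((s+3)² + 64)

Final answer: (s+3)/((s+3)² + 64)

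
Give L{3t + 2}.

L{3t + 2} = 3·L{t} + 2·L{1} = 3/s² + 2/s

Final answer: 3/s² + 2/s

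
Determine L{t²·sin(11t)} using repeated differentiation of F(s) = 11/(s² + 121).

F(s) = 11/(s² + 121). F'(s) = -22s/(s² + 121)². F''(s) = -22(121 - 3s²)/(s² + 121)³ = (66s² - 2662)/(s² + 121)³. So L{t²·sin(11t)} = (-1)² F''(s) = (66s² - 2662)/(s² + 121)³

Final answer: (66s² - 2662)/(s² + 121)³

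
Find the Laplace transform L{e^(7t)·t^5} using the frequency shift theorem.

L{e^(at)·t^n} = n!/(s-a)^(n+1), so L{e^(7t)·t^5} = 120/(s-7)^6

Final answer: 120/(s-7)^6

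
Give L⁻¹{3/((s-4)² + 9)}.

Form: b/((s-a)² + b²) → e^(at)sin(bt). With a=4, b=3

Final answer: e^(4t)·sin(3t)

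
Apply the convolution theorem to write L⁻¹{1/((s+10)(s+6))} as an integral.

1/((s+10)(s+6)) = (1/(s+10))·(1/(s+6)) = L{e^(-10t)}·L{e^(-6t)}. So f(t) = e^(-10t)*e^(-6t) = ∫₀ᵗ e^(-10τ)·e^(-6(t-τ)) dτ

Final answer: ∫₀ᵗ e^(-10τ)·e^(-6(t-τ)) dτ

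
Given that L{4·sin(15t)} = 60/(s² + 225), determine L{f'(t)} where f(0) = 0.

L{f'(t)} = s·F(s) - f(0) = s·60/(s² + 225) - 0 = 60s/(s² + 225)

Final answer: 60s/(s² + 225)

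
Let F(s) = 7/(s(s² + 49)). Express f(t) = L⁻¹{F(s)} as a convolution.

7/(s(s² + 49)) = (1/s)·(7/(s² + 49)) = L{1}·L{sin(7t)}. So f(t) = 1*(sin(7t)) = ∫₀ᵗ sin(7τ) dτ

Final answer: ∫₀ᵗ sin(7τ) dτ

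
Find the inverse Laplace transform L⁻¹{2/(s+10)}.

L⁻¹{1/(s-a)} = e^(at), so L⁻¹{1/(s+10)} = e^(-10t), and L⁻¹{2/(s+10)} = 2·e^(-10t)

Final answer: 2·e^(-10t)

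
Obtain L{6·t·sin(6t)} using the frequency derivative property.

L{sin(6t)} = 6/(s² + 36). By L{t·f(t)} = -F'(s): -d/ds[6/(s² + 36)] = -(6)·(-2s)/(s² + 36)² = 12s/(s² + 36)². Then L{6·t·sin(6t)} = 6·12s/(s² + 36)² = 72s/(s² + 36)²

Final answer: 72s/(s² + 36)²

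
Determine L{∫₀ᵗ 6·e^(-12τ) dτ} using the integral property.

L{∫₀ᵗ f(τ)dτ} = F(s)/s with F(s) = 6/(s+12), so L{∫₀ᵗ 6·e^(-12τ) dτ} = 6/(s(s+12))

Final answer: 6/(s(s+12))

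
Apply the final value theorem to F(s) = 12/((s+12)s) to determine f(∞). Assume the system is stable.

f(∞) = lim_{s→0} sF(s) = lim_{s→0} 12/(s+12) = 1

Final answer: 1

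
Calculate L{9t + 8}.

L{9t + 8} = 9·L{t} + 8·L{1} = 9/s² + 8/s

Final answer: 9/s² + 8/s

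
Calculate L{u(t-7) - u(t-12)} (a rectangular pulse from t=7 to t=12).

L{u(t-a)} = e^(-as)/s. L{u(t-7) - u(t-12)} = (e^(-7s) - e^(-12s))/s

Final answer: (e^(-7s) - e^(-12s))/s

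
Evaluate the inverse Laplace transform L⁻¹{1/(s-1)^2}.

L⁻¹{n!/(s-a)^(n+1)} = t^n·e^(at) with n=1, a=1. So L⁻¹{1/(s-1)^2} = t·e^t

Final answer: t·e^t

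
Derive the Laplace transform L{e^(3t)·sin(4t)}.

L{e^(at)·sin(ωt)} = ω/((s-a)² + ω²), so L{e^(3t)·sin(4t)} = 4/((s-3)² + 16)

Final answer: 4/((s-3)² + 16)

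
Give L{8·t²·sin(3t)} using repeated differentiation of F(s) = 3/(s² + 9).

F(s) = 3/(s² + 9). F'(s) = -6s/(s² + 9)². F''(s) = -6(9 - 3s²)/(s² + 9)³ = (18s² - 54)/(s² + 9)³. So L{t²·sin(3t)} = (-1)² F''(s) = (18s² - 54)/(s² + 9)³. Then L{8·t²·sin(3t)} = 8·(18s² - 54)/(s² + 9)³ = (144s² - 432)/(s² + 9)³

Final answer: (144s² - 432)/(s² + 9)³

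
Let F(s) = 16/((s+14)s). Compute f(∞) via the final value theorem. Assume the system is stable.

f(∞) = lim_{s→0} sF(s) = lim_{s→0} 16/(s+14) = 8/7

Final answer: 8/7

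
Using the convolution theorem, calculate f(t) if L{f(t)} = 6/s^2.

6/s^2 = (6/s)·(1/s) = L{6}·L{1}. By convolution, f(t) = 6*1 = ∫₀ᵗ 6·1 dτ = 6·t

Final answer: 6·t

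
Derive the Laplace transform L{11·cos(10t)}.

L{cos(ωt)} = s/(s² + ω²), so L{cos(10t)} = s/(s² + 100). Then L{11·cos(10t)} = 11·s/(s² + 100) = 11s/(s² + 100)

Final answer: 11s/(s² + 100)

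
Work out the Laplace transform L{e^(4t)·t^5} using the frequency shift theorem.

L{e^(at)·t^n} = n!/(s-a)^(n+1), so L{e^(4t)·t^5} = 120/(s-4)^6

Final answer: 120/(s-4)^6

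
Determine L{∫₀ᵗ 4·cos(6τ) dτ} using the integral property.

L{∫₀ᵗ f(τ)dτ} = F(s)/s with F(s) = 4s/(s² + 36), so the result is (4s/(s² + 36))/s = 4/(s² + 36)

Final answer: 4/(s² + 36)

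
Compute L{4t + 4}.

L{4t + 4} = 4·L{t} + 4·L{1} = 4/s² + 4/s

Final answer: 4/s² + 4/s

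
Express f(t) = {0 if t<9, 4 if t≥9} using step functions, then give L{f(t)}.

f(t) = 4·u(t-9). L{u(t-9)} = e^(-9s)/s, so L{f(t)} = 4·e^(-9s)/s

Final answer: 4·e^(-9s)/s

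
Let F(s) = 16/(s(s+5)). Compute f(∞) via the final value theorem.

f(∞) = lim_{s→0} s·16/(s(s+5)) = lim_{s→0} 16/(s+5) = 16/5 = 16/5

Final answer: 16/5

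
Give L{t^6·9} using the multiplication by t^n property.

L{9} = 9/s. d^1/ds^1[1/s] = -1/s². d^2/ds^2[1/s] = 2/s^3. d^3/ds^3[1/s] = -6/s^4. d^4/ds^4[1/s] = 24/s^5. d^5/ds^5[1/s] = -120/s^6. d^6/ds^6[1/s] = 720/s^7. So L{t^6} = (-1)^{6}·720/s^7 = 720/s^7. Then L{t^6·9} = 9·720/s^7 = 6480/s^7

Final answer: 6480/s^7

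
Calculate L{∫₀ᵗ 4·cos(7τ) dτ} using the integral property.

L{∫₀ᵗ f(τ)dτ} = F(s)/s with F(s) = 4s/(s² + 49), so the result is (4s/(s² + 49))/s = 4/(s² + 49)

Final answer: 4/(s² + 49)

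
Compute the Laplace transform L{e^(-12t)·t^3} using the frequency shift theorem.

L{e^(at)·t^n} = n!/(s-a)^(n+1), so L{e^(-12t)·t^3} = 6/(s+12)^4

Final answer: 6/(s+12)^4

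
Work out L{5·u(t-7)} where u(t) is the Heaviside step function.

L{u(t-a)} = e^(-as)/s. Here a=7, so L{u(t-7)} = e^(-7s)/s, and L{5·u(t-7)} = 5·e^(-7s)/s

Final answer: 5·e^(-7s)/s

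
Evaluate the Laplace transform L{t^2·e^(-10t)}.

L{t^n·e^(at)} = n!/(s-a)^(n+1), so L{t^2·e^(-10t)} = 2/(s+10)^3

Final answer: 2/(s+10)^3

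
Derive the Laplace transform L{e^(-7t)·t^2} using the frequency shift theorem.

L{e^(at)·t^n} = n!/(s-a)^(n+1), so L{e^(-7t)·t^2} = 2/(s+7)^3

Final answer: 2/(s+7)^3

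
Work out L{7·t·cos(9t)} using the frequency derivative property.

L{cos(9t)} = s/(s² + 81). Derivative: d/ds[s/(s² + 81)] = [(s² + 81) - s·2s]/(s² + 81)² = (81 - s²)/(s² + 81)². So L{t·cos(9t)} = -F'(s) = (s² - 81)/(s² + 81)². Then L{7·t·cos(9t)} = 7·(s² - 81)/(s² + 81)²

Final answer: 7·(s² - 81)/(s² + 81)²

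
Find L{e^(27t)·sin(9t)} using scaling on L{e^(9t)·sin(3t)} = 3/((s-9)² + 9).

Scaling with a=3: L{e^(27t)·sin(9t)} = (1/3) · 3/((s/3-9)² + 9). Simplifying: 9/((s-27)² + 81)

Final answer: 9/((s-27)² + 81)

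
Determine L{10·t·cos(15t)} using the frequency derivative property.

L{cos(15t)} = s/(s² + 225). Derivative: d/ds[s/(s² + 225)] = [(s² + 225) - s·2s]/(s² + 225)² = (225 - s²)/(s² + 225)². So L{t·cos(15t)} = -F'(s) = (s² - 225)/(s² + 225)². Then L{10·t·cos(15t)} = 10·(s² - 225)/(s² + 225)²

Final answer: 10·(s² - 225)/(s² + 225)²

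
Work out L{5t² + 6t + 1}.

L{5t² + 6t + 1} = 5·2/s³ + 6/s² + 1/s = 10/s³ + 6/s² + 1/s

Final answer: 10/s³ + 6/s² + 1/s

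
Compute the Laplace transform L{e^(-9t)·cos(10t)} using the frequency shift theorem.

Frequency shift: L{e^(at)f(t)} = F(s-a). L{e^(-9t)·cos(10t)} = (s+9)/((s+9)² + 100)

Final answer: (s+9)/((s+9)² + 100)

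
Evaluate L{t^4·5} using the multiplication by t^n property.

L{5} = 5/s. d^1/ds^1[1/s] = -1/s². d^2/ds^2[1/s] = 2/s^3. d^3/ds^3[1/s] = -6/s^4. d^4/ds^4[1/s] = 24/s^5. So L{t^4} = (-1)^{4}·24/s^5 = 24/s^5. Then L{t^4·5} = 5·24/s^5 = 120/s^5

Final answer: 120/s^5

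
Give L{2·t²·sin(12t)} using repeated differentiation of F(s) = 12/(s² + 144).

F(s) = 12/(s² + 144). F'(s) = -24s/(s² + 144)². F''(s) = -24(144 - 3s²)/(s² + 144)³ = (72s² - 3456)/(s² + 144)³. So L{t²·sin(12t)} = (-1)² F''(s) = (72s² - 3456)/(s² + 144)³. Then L{2·t²·sin(12t)} = 2·(72s² - 3456)/(s² + 144)³ = (144s² - 6912)/(s² + 144)³

Final answer: (144s² - 6912)/(s² + 144)³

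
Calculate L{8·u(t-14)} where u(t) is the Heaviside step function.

L{u(t-a)} = e^(-as)/s. Here a=14, so L{u(t-14)} = e^(-14s)/s, and L{8·u(t-14)} = 8·e^(-14s)/s

Final answer: 8·e^(-14s)/s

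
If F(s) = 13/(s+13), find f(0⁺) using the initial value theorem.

f(0⁺) = lim_{s→∞} s·13/(s+13) = lim_{s→∞} 13s/(s+13) = 13

Final answer: 13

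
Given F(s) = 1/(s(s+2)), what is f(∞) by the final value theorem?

f(∞) = lim_{s→0} s·1/(s(s+2)) = lim_{s→0} 1/(s+2) = 1/2 = 1/2

Final answer: 1/2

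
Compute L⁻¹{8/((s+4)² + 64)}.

Form: b/((s-a)² + b²) → e^(at)sin(bt). With a=-4, b=8

Final answer: e^(-4t)·sin(8t)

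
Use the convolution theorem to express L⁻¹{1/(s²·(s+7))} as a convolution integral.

1/(s²·(s+7)) = (1/s^2)·(1/(s+7)) = L{t}·L{e^(-7t)}. So f(t) = t*e^(-7t) = ∫₀ᵗ τ·e^(-7(t-τ)) dτ

Final answer: ∫₀ᵗ τ·e^(-7(t-τ)) dτ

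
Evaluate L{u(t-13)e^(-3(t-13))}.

u(t-a)f(t-a) with f(t)=e^(-3t). L{e^(-3t)} = 1/(s+3). By time shift: e^(-13s)/(s+3)

Final answer: e^(-13s)/(s+3)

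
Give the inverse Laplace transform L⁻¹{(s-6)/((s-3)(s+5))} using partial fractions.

Using partial fractions, f(t) = (-3e^(3t) + 11e^(-5t))/8

Final answer: (-3e^(3t) + 11e^(-5t))/8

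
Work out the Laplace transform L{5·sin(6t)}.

L{sin(ωt)} = ω/(s² + ω²), so L{sin(6t)} = 6/(s² + 36). Then L{5·sin(6t)} = 5·6/(s² + 36) = 30/(s² + 36)

Final answer: 30/(s² + 36)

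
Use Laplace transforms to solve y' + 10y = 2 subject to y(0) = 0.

sY + 10Y = 2/s. Y = 2/(s(s+10)). Partial fractions: Y = 1/5/s - 1/5/(s+10)

Final answer: y(t) = 1/5(1 - e^(-10t))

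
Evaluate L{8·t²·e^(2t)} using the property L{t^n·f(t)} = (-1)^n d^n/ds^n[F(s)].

L{e^(2t)} = 1/(s-2). d/ds[1/(s-2)] = -1/(s-2)². d²/ds²[1/(s-2)] = 2/(s-2)³. So L{t²·e^(2t)} = (-1)² · 2/(s-2)³ = 2/(s-2)³. Then L{8·t²·e^(2t)} = 8·2/(s-2)³ = 16/(s-2)³

Final answer: 16/(s-2)³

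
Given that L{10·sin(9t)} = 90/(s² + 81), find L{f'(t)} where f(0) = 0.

L{f'(t)} = s·F(s) - f(0) = s·90/(s² + 81) - 0 = 90s/(s² + 81)

Final answer: 90s/(s² + 81)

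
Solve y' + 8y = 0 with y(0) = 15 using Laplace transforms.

L{y'} + 8L{y} = 0. sY - 15 + 8Y = 0. Y(s+8) = 15. Y = 15/(s+8)

Final answer: y(t) = 15e^(-8t)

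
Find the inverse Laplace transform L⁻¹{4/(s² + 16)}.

L⁻¹{4/(s² + 16)} = sin(4t)

Final answer: sin(4t)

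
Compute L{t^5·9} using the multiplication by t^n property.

L{9} = 9/s. d^1/ds^1[1/s] = -1/s². d^2/ds^2[1/s] = 2/s^3. d^3/ds^3[1/s] = -6/s^4. d^4/ds^4[1/s] = 24/s^5. d^5/ds^5[1/s] = -120/s^6. So L{t^5} = (-1)^{5}·-120/s^6 = 120/s^6. Then L{t^5·9} = 9·120/s^6 = 1080/s^6

Final answer: 1080/s^6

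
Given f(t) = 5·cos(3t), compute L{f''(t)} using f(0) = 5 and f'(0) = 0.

F(s) = 5s/(s² + 9). L{f''(t)} = s²F(s) - sf(0) - f'(0) = 5s³/(s² + 9) - 5s = (5s³ - 5s(s² + 9))/(s² + 9) = -45s/(s² + 9)

Final answer: -45s/(s² + 9)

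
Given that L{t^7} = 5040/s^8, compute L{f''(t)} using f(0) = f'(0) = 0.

L{f''(t)} = s²F(s) - sf(0) - f'(0) = s²·5040/s^8 - 0 - 0 = 5040/s^6

Final answer: 5040/s^6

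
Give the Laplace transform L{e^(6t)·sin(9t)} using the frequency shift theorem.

Frequency shift: L{e^(at)f(t)} = F(s-a). L{e^(6t)·sin(9t)} = 9/((s-6)² + 81)

Final answer: 9/((s-6)² + 81)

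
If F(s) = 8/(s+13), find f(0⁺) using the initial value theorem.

f(0⁺) = lim_{s→∞} s·8/(s+13) = lim_{s→∞} 8s/(s+13) = 8

Final answer: 8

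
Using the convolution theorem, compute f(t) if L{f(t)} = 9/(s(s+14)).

9/(s(s+14)) = (9/s)·(1/(s+14)) = L{9}·L{e^(-14t)}. By convolution, f(t) = 9*e^(-14t) = ∫₀ᵗ 9·e^(-14τ) dτ = 9·(1 - e^(-14t))/14

Final answer: 9·(1 - e^(-14t))/14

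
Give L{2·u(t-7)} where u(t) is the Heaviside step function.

L{u(t-a)} = e^(-as)/s. Here a=7, so L{u(t-7)} = e^(-7s)/s, and L{2·u(t-7)} = 2·e^(-7s)/s

Final answer: 2·e^(-7s)/s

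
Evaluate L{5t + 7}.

L{5t + 7} = 5·L{t} + 7·L{1} = 5/s² + 7/s

Final answer: 5/s² + 7/s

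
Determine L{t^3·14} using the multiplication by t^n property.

L{14} = 14/s. d^1/ds^1[1/s] = -1/s². d^2/ds^2[1/s] = 2/s^3. d^3/ds^3[1/s] = -6/s^4. So L{t^3} = (-1)^{3}·-6/s^4 = 6/s^4. Then L{t^3·14} = 14·6/s^4 = 84/s^4

Final answer: 84/s^4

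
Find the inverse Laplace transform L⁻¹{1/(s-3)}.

L⁻¹{1/(s-a)} = e^(at), so L⁻¹{1/(s-3)} = e^(3t)

Final answer: e^(3t)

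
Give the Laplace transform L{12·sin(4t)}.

L{sin(ωt)} = ω/(s² + ω²), so L{sin(4t)} = 4/(s² + 16). Then L{12·sin(4t)} = 12·4/(s² + 16) = 48/(s² + 16)

Final answer: 48/(s² + 16)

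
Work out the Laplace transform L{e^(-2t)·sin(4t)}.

L{e^(at)·sin(ωt)} = ω/((s-a)² + ω²), so L{e^(-2t)·sin(4t)} = 4/((s+2)² + 16)

Final answer: 4/((s+2)² + 16)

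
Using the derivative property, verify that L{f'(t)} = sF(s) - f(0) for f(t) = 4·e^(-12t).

f'(t) = -48e^(-12t). Direct: L{f'(t)} = -48/(s+12). Property: s·4/(s+12) - 4 = (4s - 4(s+12))/(s+12) = -48/(s+12). ✓

Final answer: -48/(s+12)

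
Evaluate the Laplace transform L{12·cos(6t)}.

L{cos(ωt)} = s/(s² + ω²), so L{cos(6t)} = s/(s² + 36). Then L{12·cos(6t)} = 12·s/(s² + 36) = 12s/(s² + 36)

Final answer: 12s/(s² + 36)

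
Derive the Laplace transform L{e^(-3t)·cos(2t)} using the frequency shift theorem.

Frequency shift: L{e^(at)f(t)} = F(s-a). L{e^(-3t)·cos(2t)} = (s+3)/((s+3)² + 4)

Final answer: (s+3)/((s+3)² + 4)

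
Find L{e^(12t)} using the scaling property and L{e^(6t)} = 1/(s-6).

Using L{f(at)} = (1/a)F(s/a) with a=2 and f(t) = e^(6t): L{e^(12t)} = (1/2) · 1/((s/2)-6) = (1/2) · 2/(s-12) = 1/(s-12)

Final answer: 1/(s-12)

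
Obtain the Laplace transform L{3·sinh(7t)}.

L{sinh(ωt)} = ω/(s² - ω²), so L{sinh(7t)} = 7/(s² - 49). Then L{3·sinh(7t)} = 3·7/(s² - 49) = 21/(s² - 49)

Final answer: 21/(s² - 49)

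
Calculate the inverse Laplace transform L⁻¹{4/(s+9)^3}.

L⁻¹{n!/(s-a)^(n+1)} = t^n·e^(at) with n=2, a=-9. So L⁻¹{2/(s+9)^3} = t^2·e^(-9t), and L⁻¹{4/(s+9)^3} = (4/2)·t^2·e^(-9t) = 2·t^2·e^(-9t)

Final answer: 2·t^2·e^(-9t)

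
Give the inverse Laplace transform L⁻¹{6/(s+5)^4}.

L⁻¹{n!/(s-a)^(n+1)} = t^n·e^(at), so L⁻¹{6/(s+5)^4} = t^3·e^(-5t)

Final answer: t^3·e^(-5t)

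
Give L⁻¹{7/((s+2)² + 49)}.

Form: b/((s-a)² + b²) → e^(at)sin(bt). With a=-2, b=7

Final answer: e^(-2t)·sin(7t)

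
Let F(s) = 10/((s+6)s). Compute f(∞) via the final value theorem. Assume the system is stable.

f(∞) = lim_{s→0} sF(s) = lim_{s→0} 10/(s+6) = 5/3

Final answer: 5/3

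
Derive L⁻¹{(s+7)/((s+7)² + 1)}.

Using frequency shift: L⁻¹{(s-a)/((s-a)² + b²)} = e^(at)cos(bt). Here a=-7, b=1

Final answer: e^(-7t)·cos(t)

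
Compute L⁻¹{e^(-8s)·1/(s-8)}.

L⁻¹{1/(s-8)} = e^(8t). By the time shift theorem, L⁻¹{e^(-as)F(s)} = u(t-a)f(t-a) with a=8, so L⁻¹{e^(-8s)·1/(s-8)} = u(t-8)·e^(8(t-8))

Final answer: u(t-8)·e^(8(t-8))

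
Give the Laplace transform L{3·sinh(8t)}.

L{sinh(ωt)} = ω/(s² - ω²), so L{sinh(8t)} = 8/(s² - 64). Then L{3·sinh(8t)} = 3·8/(s² - 64) = 24/(s² - 64)

Final answer: 24/(s² - 64)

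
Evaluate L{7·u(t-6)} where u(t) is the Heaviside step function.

L{u(t-a)} = e^(-as)/s. Here a=6, so L{u(t-6)} = e^(-6s)/s, and L{7·u(t-6)} = 7·e^(-6s)/s

Final answer: 7·e^(-6s)/s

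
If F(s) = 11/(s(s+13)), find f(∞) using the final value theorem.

f(∞) = lim_{s→0} s·11/(s(s+13)) = lim_{s→0} 11/(s+13) = 11/13 = 11/13

Final answer: 11/13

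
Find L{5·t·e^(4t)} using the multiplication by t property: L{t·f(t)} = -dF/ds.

Using L{t^n·e^(at)} = n!/(s-a)^(n+1), L{t·e^(4t)} = 1/(s-4)^2, so L{5·t·e^(4t)} = 5·1/(s-4)^2 = 5/(s-4)^2

Final answer: 5/(s-4)^2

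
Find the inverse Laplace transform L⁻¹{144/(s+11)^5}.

L⁻¹{n!/(s-a)^(n+1)} = t^n·e^(at) with n=4, a=-11. So L⁻¹{24/(s+11)^5} = t^4·e^(-11t), and L⁻¹{144/(s+11)^5} = (144/24)·t^4·e^(-11t) = 6·t^4·e^(-11t)

Final answer: 6·t^4·e^(-11t)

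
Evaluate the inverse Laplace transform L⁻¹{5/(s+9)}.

L⁻¹{1/(s-a)} = e^(at), so L⁻¹{1/(s+9)} = e^(-9t), and L⁻¹{5/(s+9)} = 5·e^(-9t)

Final answer: 5·e^(-9t)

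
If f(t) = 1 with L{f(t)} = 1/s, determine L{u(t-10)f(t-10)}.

Time shift theorem: L{u(t-a)f(t-a)} = e^(-as)F(s). Here a=10, F(s) = 1/s, so L{u(t-10)f(t-10)} = e^(-10s)·1/s

Final answer: e^(-10s)·1/s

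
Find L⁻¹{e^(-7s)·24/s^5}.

L⁻¹{24/s^5} = t^4. By the time shift theorem, L⁻¹{e^(-as)F(s)} = u(t-a)f(t-a) with a=7, so L⁻¹{e^(-7s)·24/s^5} = u(t-7)·(t-7)^4

Final answer: u(t-7)·(t-7)^4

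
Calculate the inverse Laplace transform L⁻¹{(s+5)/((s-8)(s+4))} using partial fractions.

Using partial fractions, f(t) = (13e^(8t) - e^(-4t))/12

Final answer: (13e^(8t) - e^(-4t))/12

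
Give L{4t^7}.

L{t^n} = n!/s^(n+1). So L{4t^7} = 4·7!/s^8 = 20160/s^8

Final answer: 20160/s^8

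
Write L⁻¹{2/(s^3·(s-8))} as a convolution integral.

2/(s^3·(s-8)) = (2/s^3)·(1/(s-8)) = L{t^2}·L{e^(8t)}. So f(t) = t^2*e^(8t) = ∫₀ᵗ τ^2·e^(8(t-τ)) dτ

Final answer: ∫₀ᵗ τ^2·e^(8(t-τ)) dτ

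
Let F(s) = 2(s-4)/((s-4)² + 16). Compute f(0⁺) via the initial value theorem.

f(0⁺) = lim_{s→∞} sF(s) = lim_{s→∞} 2s(s-4)/((s-4)² + 16) = 2

Final answer: 2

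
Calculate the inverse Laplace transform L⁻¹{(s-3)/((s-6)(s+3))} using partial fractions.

Using partial fractions, f(t) = (3e^(6t) + 6e^(-3t))/9

Final answer: (3e^(6t) + 6e^(-3t))/9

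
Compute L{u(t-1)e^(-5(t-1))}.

u(t-a)f(t-a) with f(t)=e^(-5t). L{e^(-5t)} = 1/(s+5). By time shift: e^(-s)/(s+5)

Final answer: e^(-s)/(s+5)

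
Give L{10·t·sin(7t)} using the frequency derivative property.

L{sin(7t)} = 7/(s² + 49). By L{t·f(t)} = -F'(s): -d/ds[7/(s² + 49)] = -(7)·(-2s)/(s² + 49)² = 14s/(s² + 49)². Then L{10·t·sin(7t)} = 10·14s/(s² + 49)² = 140s/(s² + 49)²

Final answer: 140s/(s² + 49)²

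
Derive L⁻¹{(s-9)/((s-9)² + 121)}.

Using frequency shift: L⁻¹{(s-a)/((s-a)² + b²)} = e^(at)cos(bt). Here a=9, b=11

Final answer: e^(9t)·cos(11t)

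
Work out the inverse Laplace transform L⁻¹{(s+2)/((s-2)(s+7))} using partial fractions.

Using partial fractions, f(t) = (4e^(2t) + 5e^(-7t))/9

Final answer: (4e^(2t) + 5e^(-7t))/9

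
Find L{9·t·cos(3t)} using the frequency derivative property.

L{cos(3t)} = s/(s² + 9). Derivative: d/ds[s/(s² + 9)] = [(s² + 9) - s·2s]/(s² + 9)² = (9 - s²)/(s² + 9)². So L{t·cos(3t)} = -F'(s) = (s² - 9)/(s² + 9)². Then L{9·t·cos(3t)} = 9·(s² - 9)/(s² + 9)²

Final answer: 9·(s² - 9)/(s² + 9)²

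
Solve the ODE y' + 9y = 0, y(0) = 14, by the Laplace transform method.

L{y'} + 9L{y} = 0. sY - 14 + 9Y = 0. Y(s+9) = 14. Y = 14/(s+9)

Final answer: y(t) = 14e^(-9t)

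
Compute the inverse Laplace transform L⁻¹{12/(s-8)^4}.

L⁻¹{n!/(s-a)^(n+1)} = t^n·e^(at) with n=3, a=8. So L⁻¹{6/(s-8)^4} = t^3·e^(8t), and L⁻¹{12/(s-8)^4} = (12/6)·t^3·e^(8t) = 2·t^3·e^(8t)

Final answer: 2·t^3·e^(8t)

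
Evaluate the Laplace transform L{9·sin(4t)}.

L{sin(ωt)} = ω/(s² + ω²), so L{sin(4t)} = 4/(s² + 16). Then L{9·sin(4t)} = 9·4/(s² + 16) = 36/(s² + 16)

Final answer: 36/(s² + 16)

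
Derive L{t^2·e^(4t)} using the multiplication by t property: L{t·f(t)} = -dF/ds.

Using L{t^n·e^(at)} = n!/(s-a)^(n+1), L{t^2·e^(4t)} = 2/(s-4)^3

Final answer: 2/(s-4)^3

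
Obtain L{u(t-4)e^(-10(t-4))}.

u(t-a)f(t-a) with f(t)=e^(-10t). L{e^(-10t)} = 1/(s+10). By time shift: e^(-4s)/(s+10)

Final answer: e^(-4s)/(s+10)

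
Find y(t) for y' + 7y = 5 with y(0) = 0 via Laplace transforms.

sY + 7Y = 5/s. Y = 5/(s(s+7)). Partial fractions: Y = 5/7/s - 5/7/(s+7)

Final answer: y(t) = 5/7(1 - e^(-7t))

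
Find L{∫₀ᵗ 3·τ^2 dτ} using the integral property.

L{∫₀ᵗ f(τ)dτ} = F(s)/s with f(t) = 3t^2. F(s) = 6/s^3, so L{∫₀ᵗ 3·τ^2 dτ} = (6/s^3)/s = 6/s^4. (Check: ∫₀ᵗ 3·τ^2 dτ = 3t^3/3.)

Final answer: 6/s^4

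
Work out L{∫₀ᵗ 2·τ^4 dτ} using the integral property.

L{∫₀ᵗ f(τ)dτ} = F(s)/s with f(t) = 2t^4. F(s) = 48/s^5, so L{∫₀ᵗ 2·τ^4 dτ} = (48/s^5)/s = 48/s^6. (Check: ∫₀ᵗ 2·τ^4 dτ = 2t^5/5.)

Final answer: 48/s^6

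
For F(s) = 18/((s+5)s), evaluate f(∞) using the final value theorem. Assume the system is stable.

f(∞) = lim_{s→0} sF(s) = lim_{s→0} 18/(s+5) = 18/5

Final answer: 18/5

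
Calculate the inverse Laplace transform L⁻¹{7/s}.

L⁻¹{c/s} = c, so L⁻¹{7/s} = 7

Final answer: 7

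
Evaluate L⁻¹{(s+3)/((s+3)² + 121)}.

Using frequency shift: L⁻¹{(s-a)/((s-a)² + b²)} = e^(at)cos(bt). Here a=-3, b=11

Final answer: e^(-3t)·cos(11t)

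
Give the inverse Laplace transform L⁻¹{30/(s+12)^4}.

L⁻¹{n!/(s-a)^(n+1)} = t^n·e^(at) with n=3, a=-12. So L⁻¹{6/(s+12)^4} = t^3·e^(-12t), and L⁻¹{30/(s+12)^4} = (30/6)·t^3·e^(-12t) = 5·t^3·e^(-12t)

Final answer: 5·t^3·e^(-12t)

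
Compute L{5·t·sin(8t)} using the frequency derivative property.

L{sin(8t)} = 8/(s² + 64). By L{t·f(t)} = -F'(s): -d/ds[8/(s² + 64)] = -(8)·(-2s)/(s² + 64)² = 16s/(s² + 64)². Then L{5·t·sin(8t)} = 5·16s/(s² + 64)² = 80s/(s² + 64)²

Final answer: 80s/(s² + 64)²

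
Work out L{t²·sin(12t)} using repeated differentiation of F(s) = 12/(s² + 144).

F(s) = 12/(s² + 144). F'(s) = -24s/(s² + 144)². F''(s) = -24(144 - 3s²)/(s² + 144)³ = (72s² - 3456)/(s² + 144)³. So L{t²·sin(12t)} = (-1)² F''(s) = (72s² - 3456)/(s² + 144)³

Final answer: (72s² - 3456)/(s² + 144)³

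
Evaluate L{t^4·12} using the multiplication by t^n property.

L{12} = 12/s. d^1/ds^1[1/s] = -1/s². d^2/ds^2[1/s] = 2/s^3. d^3/ds^3[1/s] = -6/s^4. d^4/ds^4[1/s] = 24/s^5. So L{t^4} = (-1)^{4}·24/s^5 = 24/s^5. Then L{t^4·12} = 12·24/s^5 = 288/s^5

Final answer: 288/s^5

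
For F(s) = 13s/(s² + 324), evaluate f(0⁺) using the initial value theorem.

f(0⁺) = lim_{s→∞} s·13s/(s² + 324) = lim_{s→∞} 13s²/(s² + 324) = 13

Final answer: 13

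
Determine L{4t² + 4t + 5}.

L{4t² + 4t + 5} = 4·2/s³ + 4/s² + 5/s = 8/s³ + 4/s² + 5/s

Final answer: 8/s³ + 4/s² + 5/s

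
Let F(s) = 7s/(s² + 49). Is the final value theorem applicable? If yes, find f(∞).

The final value theorem requires all poles of sF(s) in the left half-plane. sF(s) = 7s²/(s² + 49) has poles at s = ±7i (imaginary axis). Theorem does NOT apply (oscillatory system).

Final answer: Not applicable (oscillatory)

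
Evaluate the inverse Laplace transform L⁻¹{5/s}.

L⁻¹{c/s} = c, so L⁻¹{5/s} = 5

Final answer: 5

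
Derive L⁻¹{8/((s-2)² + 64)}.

Form: b/((s-a)² + b²) → e^(at)sin(bt). With a=2, b=8

Final answer: e^(2t)·sin(8t)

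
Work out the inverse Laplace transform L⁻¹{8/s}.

L⁻¹{c/s} = c, so L⁻¹{8/s} = 8

Final answer: 8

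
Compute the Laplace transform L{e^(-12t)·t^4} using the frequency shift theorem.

L{e^(at)·t^n} = n!/(s-a)^(n+1), so L{e^(-12t)·t^4} = 24/(s+12)^5

Final answer: 24/(s+12)^5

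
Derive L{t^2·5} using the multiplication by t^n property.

L{5} = 5/s. d^1/ds^1[1/s] = -1/s². d^2/ds^2[1/s] = 2/s^3. So L{t^2} = (-1)^{2}·2/s^3 = 2/s^3. Then L{t^2·5} = 5·2/s^3 = 10/s^3

Final answer: 10/s^3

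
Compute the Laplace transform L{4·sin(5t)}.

L{sin(ωt)} = ω/(s² + ω²), so L{sin(5t)} = 5/(s² + 25). Then L{4·sin(5t)} = 4·5/(s² + 25) = 20/(s² + 25)

Final answer: 20/(s² + 25)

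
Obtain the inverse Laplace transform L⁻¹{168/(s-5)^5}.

L⁻¹{n!/(s-a)^(n+1)} = t^n·e^(at) with n=4, a=5. So L⁻¹{24/(s-5)^5} = t^4·e^(5t), and L⁻¹{168/(s-5)^5} = (168/24)·t^4·e^(5t) = 7·t^4·e^(5t)

Final answer: 7·t^4·e^(5t)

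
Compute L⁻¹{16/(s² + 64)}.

This is the form c·a/(s² + a²) with a = 8, c = 2. L⁻¹ = 2·sin(8t)

Final answer: 2·sin(8t)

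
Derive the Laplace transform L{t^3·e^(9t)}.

L{t^n·e^(at)} = n!/(s-a)^(n+1), so L{t^3·e^(9t)} = 6/(s-9)^4

Final answer: 6/(s-9)^4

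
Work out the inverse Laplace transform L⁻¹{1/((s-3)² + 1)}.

Using frequency shift, L⁻¹{1/((s-3)² + 1)} = e^(3t)·sin(t)

Final answer: e^(3t)·sin(t)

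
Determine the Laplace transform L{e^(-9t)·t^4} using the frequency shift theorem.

L{e^(at)·t^n} = n!/(s-a)^(n+1), so L{e^(-9t)·t^4} = 24/(s+9)^5

Final answer: 24/(s+9)^5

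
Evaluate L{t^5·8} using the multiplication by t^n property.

L{8} = 8/s. d^1/ds^1[1/s] = -1/s². d^2/ds^2[1/s] = 2/s^3. d^3/ds^3[1/s] = -6/s^4. d^4/ds^4[1/s] = 24/s^5. d^5/ds^5[1/s] = -120/s^6. So L{t^5} = (-1)^{5}·-120/s^6 = 120/s^6. Then L{t^5·8} = 8·120/s^6 = 960/s^6

Final answer: 960/s^6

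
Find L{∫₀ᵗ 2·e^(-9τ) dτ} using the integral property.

L{∫₀ᵗ f(τ)dτ} = F(s)/s with F(s) = 2/(s+9), so L{∫₀ᵗ 2·e^(-9τ) dτ} = 2/(s(s+9))

Final answer: 2/(s(s+9))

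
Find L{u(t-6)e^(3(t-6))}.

u(t-a)f(t-a) with f(t)=e^(3t). L{e^(3t)} = 1/(s-3). By time shift: e^(-6s)/(s-3)

Final answer: e^(-6s)/(s-3)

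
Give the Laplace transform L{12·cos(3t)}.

L{cos(ωt)} = s/(s² + ω²), so L{cos(3t)} = s/(s² + 9). Then L{12·cos(3t)} = 12·s/(s² + 9) = 12s/(s² + 9)

Final answer: 12s/(s² + 9)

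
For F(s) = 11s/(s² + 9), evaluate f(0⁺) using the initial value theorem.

f(0⁺) = lim_{s→∞} s·11s/(s² + 9) = lim_{s→∞} 11s²/(s² + 9) = 11

Final answer: 11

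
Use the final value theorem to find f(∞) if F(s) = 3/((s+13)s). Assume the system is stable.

f(∞) = lim_{s→0} sF(s) = lim_{s→0} 3/(s+13) = 3/13

Final answer: 3/13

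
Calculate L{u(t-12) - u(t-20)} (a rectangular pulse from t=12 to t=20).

L{u(t-a)} = e^(-as)/s. L{u(t-12) - u(t-20)} = (e^(-12s) - e^(-20s))/s

Final answer: (e^(-12s) - e^(-20s))/s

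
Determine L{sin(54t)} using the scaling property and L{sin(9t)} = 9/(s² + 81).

Using L{f(at)} = (1/a)F(s/a) with a=6: L{sin(54t)} = (1/6) · 9/((s/6)² + 81) = (1/6) · 9·36/(s² + 2916) = 54/(s² + 2916)

Final answer: 54/(s² + 2916)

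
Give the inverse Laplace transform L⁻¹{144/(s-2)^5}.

L⁻¹{n!/(s-a)^(n+1)} = t^n·e^(at) with n=4, a=2. So L⁻¹{24/(s-2)^5} = t^4·e^(2t), and L⁻¹{144/(s-2)^5} = (144/24)·t^4·e^(2t) = 6·t^4·e^(2t)

Final answer: 6·t^4·e^(2t)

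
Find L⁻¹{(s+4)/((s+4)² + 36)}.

Using frequency shift: L⁻¹{(s-a)/((s-a)² + b²)} = e^(at)cos(bt). Here a=-4, b=6

Final answer: e^(-4t)·cos(6t)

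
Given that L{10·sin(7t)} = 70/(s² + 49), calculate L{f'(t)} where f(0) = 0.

L{f'(t)} = s·F(s) - f(0) = s·70/(s² + 49) - 0 = 70s/(s² + 49)

Final answer: 70s/(s² + 49)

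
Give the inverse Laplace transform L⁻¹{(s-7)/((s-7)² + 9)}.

Using frequency shift, L⁻¹{(s-7)/((s-7)² + 9)} = e^(7t)·cos(3t)

Final answer: e^(7t)·cos(3t)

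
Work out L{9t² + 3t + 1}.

L{9t² + 3t + 1} = 9·2/s³ + 3/s² + 1/s = 18/s³ + 3/s² + 1/s

Final answer: 18/s³ + 3/s² + 1/s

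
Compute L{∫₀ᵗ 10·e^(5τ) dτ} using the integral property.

L{∫₀ᵗ f(τ)dτ} = F(s)/s with F(s) = 10/(s-5), so L{∫₀ᵗ 10·e^(5τ) dτ} = 10/(s(s-5))

Final answer: 10/(s(s-5))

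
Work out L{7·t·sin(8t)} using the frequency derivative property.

L{sin(8t)} = 8/(s² + 64). By L{t·f(t)} = -F'(s): -d/ds[8/(s² + 64)] = -(8)·(-2s)/(s² + 64)² = 16s/(s² + 64)². Then L{7·t·sin(8t)} = 7·16s/(s² + 64)² = 112s/(s² + 64)²

Final answer: 112s/(s² + 64)²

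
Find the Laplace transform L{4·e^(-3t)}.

L{e^(at)} = 1/(s-a), so L{e^(-3t)} = 1/(s+3). Then L{4·e^(-3t)} = 4/(s+3)

Final answer: 4/(s+3)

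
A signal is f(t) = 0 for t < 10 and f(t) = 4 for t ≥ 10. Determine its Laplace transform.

f(t) = 4·u(t-10). L{u(t-10)} = e^(-10s)/s, so L{f(t)} = 4·e^(-10s)/s

Final answer: 4·e^(-10s)/s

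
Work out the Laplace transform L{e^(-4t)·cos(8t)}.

L{e^(at)·cos(ωt)} = (s-a)/((s-a)² + ω²), so L{e^(-4t)·cos(8t)} = (s+4)/((s+4)² + 64)

Final answer: (s+4)/((s+4)² + 64)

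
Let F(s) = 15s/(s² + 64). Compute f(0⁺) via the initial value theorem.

f(0⁺) = lim_{s→∞} s·15s/(s² + 64) = lim_{s→∞} 15s²/(s² + 64) = 15

Final answer: 15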